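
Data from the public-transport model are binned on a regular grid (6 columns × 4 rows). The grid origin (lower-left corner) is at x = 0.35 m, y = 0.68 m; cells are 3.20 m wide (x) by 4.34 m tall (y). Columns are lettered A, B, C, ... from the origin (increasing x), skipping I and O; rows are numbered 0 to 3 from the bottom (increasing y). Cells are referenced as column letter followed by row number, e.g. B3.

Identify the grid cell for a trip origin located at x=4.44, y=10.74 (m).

B2

Column index: ⌊(4.44 − 0.35) / 3.20⌋ = ⌊1.278⌋ = 1 → column B
Row offset from origin: ⌊(10.74 − 0.68) / 4.34⌋ = ⌊2.318⌋ = 2 → row 2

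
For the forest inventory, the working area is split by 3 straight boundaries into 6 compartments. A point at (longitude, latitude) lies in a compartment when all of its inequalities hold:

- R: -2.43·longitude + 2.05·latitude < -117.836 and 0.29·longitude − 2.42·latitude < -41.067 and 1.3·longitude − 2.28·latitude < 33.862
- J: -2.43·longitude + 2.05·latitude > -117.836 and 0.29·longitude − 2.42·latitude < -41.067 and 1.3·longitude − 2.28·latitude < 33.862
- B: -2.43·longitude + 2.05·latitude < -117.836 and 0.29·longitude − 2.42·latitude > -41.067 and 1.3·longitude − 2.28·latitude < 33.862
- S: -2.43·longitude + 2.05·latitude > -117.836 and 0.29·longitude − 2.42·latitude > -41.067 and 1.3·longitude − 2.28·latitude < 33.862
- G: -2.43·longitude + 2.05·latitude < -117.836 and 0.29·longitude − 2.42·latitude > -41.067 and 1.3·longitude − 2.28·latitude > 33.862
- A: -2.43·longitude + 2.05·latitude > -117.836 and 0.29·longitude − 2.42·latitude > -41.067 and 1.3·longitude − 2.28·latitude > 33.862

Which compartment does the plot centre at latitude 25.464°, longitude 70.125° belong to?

R

-2.43·70.125 + 2.05·25.464 = -118.203, which is < -117.836
0.29·70.125 − 2.42·25.464 = -41.287, which is < -41.067
1.3·70.125 − 2.28·25.464 = 33.105, which is < 33.862
This sign pattern matches R.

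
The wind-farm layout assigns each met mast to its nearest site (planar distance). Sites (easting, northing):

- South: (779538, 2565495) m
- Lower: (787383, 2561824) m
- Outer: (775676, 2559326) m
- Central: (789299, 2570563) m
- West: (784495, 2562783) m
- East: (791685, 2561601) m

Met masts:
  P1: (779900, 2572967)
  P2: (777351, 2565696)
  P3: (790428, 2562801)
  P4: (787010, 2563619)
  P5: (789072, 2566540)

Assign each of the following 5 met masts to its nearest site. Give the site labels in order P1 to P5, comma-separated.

P1 → South (d²=55961828.00)
P2 → South (d²=4823370.00)
P3 → East (d²=3020049.00)
P4 → Lower (d²=3361154.00)
P5 → Central (d²=16236058.00)

South, South, East, Lower, Central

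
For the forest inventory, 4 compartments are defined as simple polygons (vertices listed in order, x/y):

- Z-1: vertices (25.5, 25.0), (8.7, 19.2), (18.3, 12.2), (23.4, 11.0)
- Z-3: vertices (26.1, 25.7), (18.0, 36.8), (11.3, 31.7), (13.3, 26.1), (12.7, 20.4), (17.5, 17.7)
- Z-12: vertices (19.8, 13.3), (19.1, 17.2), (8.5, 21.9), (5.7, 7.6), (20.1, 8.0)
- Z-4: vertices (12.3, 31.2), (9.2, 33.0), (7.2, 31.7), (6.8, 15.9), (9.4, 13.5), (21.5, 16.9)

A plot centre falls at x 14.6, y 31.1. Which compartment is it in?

Cast a ray rightward from (14.6, 31.1). For each polygon, the edges (by vertex number in listed order) whose endpoints lie on opposite sides of y = 31.1, where each meets that height, and whether that is right or left of the point:
Z-1: no edge straddles that height → 0 crossings.
Z-3: 1–2 at x≈22.16 (right), 3–4 at x≈11.51 (left) → 1 crossing.
Z-12: no edge straddles that height → 0 crossings.
Z-4: 3–4 at x≈7.18 (left), 6–1 at x≈12.36 (left) → 0 crossings.
Only Z-3 has an odd count, so the point is inside Z-3.

Z-3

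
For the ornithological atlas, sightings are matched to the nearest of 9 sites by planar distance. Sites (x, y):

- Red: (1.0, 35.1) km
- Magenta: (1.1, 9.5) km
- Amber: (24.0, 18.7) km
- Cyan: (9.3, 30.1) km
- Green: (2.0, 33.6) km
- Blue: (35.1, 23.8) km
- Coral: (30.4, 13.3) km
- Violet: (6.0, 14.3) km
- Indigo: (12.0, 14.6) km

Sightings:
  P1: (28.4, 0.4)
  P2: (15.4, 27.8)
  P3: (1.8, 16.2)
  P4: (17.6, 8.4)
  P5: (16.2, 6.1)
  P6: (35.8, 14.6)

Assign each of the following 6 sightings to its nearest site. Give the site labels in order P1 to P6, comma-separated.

Coral, Cyan, Violet, Indigo, Indigo, Coral

P1 → Coral (d²=170.41)
P2 → Cyan (d²=42.50)
P3 → Violet (d²=21.25)
P4 → Indigo (d²=69.80)
P5 → Indigo (d²=89.89)
P6 → Coral (d²=30.85)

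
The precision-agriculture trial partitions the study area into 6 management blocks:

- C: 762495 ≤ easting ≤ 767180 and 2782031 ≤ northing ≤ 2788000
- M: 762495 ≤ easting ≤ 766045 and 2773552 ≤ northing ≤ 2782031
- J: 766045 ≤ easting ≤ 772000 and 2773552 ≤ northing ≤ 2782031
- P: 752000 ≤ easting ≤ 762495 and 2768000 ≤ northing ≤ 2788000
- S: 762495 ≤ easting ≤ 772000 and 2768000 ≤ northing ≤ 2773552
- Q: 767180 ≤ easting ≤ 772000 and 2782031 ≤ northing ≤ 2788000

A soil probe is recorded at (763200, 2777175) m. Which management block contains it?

M

The point has easting = 763200 and northing = 2777175.
Only M satisfies 762495 ≤ easting ≤ 766045 and 2773552 ≤ northing ≤ 2782031.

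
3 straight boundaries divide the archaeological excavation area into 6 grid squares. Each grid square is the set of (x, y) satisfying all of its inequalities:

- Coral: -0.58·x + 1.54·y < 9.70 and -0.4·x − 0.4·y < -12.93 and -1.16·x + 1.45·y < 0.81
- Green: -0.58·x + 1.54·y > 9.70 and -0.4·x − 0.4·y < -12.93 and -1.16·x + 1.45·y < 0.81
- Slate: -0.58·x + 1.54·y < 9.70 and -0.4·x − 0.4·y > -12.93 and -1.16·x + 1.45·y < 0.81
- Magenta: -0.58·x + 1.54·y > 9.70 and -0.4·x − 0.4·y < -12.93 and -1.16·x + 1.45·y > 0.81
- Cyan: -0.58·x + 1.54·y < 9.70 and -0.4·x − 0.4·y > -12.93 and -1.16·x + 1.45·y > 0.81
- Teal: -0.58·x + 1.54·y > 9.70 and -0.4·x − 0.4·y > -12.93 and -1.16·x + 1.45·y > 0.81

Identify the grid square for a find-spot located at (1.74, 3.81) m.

-0.58·1.74 + 1.54·3.81 = 4.858, which is < 9.70
-0.4·1.74 − 0.4·3.81 = -2.220, which is > -12.93
-1.16·1.74 + 1.45·3.81 = 3.506, which is > 0.81
This sign pattern matches Cyan.

Cyan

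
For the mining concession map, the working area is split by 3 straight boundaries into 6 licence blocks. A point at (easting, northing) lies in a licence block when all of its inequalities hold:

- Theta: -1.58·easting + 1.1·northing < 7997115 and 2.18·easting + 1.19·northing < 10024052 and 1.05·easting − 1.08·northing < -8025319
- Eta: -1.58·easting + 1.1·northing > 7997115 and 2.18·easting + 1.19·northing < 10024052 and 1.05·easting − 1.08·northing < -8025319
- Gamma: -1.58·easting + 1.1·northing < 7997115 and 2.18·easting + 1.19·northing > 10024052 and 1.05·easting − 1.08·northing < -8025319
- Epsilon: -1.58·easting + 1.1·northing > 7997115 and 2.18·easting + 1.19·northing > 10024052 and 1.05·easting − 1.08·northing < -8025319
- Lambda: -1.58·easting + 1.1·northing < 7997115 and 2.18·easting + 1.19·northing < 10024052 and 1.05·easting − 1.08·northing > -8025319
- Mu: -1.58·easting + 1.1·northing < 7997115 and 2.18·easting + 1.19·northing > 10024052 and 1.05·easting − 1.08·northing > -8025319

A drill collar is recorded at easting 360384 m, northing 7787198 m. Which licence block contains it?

-1.58·360384 + 1.1·7787198 = 7996511.080, which is < 7997115
2.18·360384 + 1.19·7787198 = 10052402.740, which is > 10024052
1.05·360384 − 1.08·7787198 = -8031770.640, which is < -8025319
This sign pattern matches Gamma.

Gamma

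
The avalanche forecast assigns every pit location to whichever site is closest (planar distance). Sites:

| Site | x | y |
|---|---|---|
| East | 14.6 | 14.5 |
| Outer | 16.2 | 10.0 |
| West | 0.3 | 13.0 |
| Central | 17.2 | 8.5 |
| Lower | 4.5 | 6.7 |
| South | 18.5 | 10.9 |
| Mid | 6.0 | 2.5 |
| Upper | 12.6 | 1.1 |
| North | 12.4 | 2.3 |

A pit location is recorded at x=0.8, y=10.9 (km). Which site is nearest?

Squared distances to each site:
East: 203.400; Outer: 237.970; West: 4.660; Central: 274.720; Lower: 31.330; South: 313.290; Mid: 97.600; Upper: 235.280; North: 208.520.
Minimum at West.

West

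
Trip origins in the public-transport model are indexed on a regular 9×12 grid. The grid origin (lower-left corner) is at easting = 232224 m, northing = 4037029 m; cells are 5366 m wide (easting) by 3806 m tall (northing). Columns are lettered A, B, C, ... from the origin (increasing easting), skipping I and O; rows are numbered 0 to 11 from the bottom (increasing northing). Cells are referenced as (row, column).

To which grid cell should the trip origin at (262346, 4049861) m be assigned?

(3, F)

Column index: ⌊(262346 − 232224) / 5366⌋ = ⌊5.613⌋ = 5 → column F
Row offset from origin: ⌊(4049861 − 4037029) / 3806⌋ = ⌊3.372⌋ = 3 → row 3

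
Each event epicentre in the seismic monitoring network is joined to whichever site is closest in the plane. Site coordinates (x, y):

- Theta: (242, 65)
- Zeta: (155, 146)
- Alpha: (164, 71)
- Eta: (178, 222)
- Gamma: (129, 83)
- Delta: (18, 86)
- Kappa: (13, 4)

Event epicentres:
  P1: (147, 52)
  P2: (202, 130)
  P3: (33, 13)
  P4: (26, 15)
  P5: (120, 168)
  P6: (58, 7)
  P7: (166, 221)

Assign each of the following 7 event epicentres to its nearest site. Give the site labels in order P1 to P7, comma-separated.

P1 → Alpha (d²=650.00)
P2 → Zeta (d²=2465.00)
P3 → Kappa (d²=481.00)
P4 → Kappa (d²=290.00)
P5 → Zeta (d²=1709.00)
P6 → Kappa (d²=2034.00)
P7 → Eta (d²=145.00)

Alpha, Zeta, Kappa, Kappa, Zeta, Kappa, Eta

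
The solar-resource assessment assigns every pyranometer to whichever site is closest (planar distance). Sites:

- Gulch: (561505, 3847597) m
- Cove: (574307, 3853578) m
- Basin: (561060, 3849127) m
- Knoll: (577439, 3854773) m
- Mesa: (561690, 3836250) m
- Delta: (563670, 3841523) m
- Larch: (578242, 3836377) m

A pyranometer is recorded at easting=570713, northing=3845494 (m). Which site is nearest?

Squared distances to each site:
Gulch: 89209873.000; Cove: 78267892.000; Basin: 106379098.000; Knoll: 131338917.000; Mesa: 166866065.000; Delta: 65372690.000; Larch: 139805530.000.
Minimum at Delta.

Delta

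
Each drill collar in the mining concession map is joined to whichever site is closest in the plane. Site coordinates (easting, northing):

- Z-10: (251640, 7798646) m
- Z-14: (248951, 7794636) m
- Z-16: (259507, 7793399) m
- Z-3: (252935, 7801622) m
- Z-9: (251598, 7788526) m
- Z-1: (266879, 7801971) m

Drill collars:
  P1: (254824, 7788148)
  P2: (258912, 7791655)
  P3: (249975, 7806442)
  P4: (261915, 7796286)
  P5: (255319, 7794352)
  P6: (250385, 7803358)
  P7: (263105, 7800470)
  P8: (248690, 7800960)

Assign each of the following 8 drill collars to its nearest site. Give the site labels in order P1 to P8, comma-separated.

P1 → Z-9 (d²=10549960.00)
P2 → Z-16 (d²=3395561.00)
P3 → Z-3 (d²=31994000.00)
P4 → Z-16 (d²=14133233.00)
P5 → Z-16 (d²=18447553.00)
P6 → Z-3 (d²=9516196.00)
P7 → Z-1 (d²=16496077.00)
P8 → Z-10 (d²=14057096.00)

Z-9, Z-16, Z-3, Z-16, Z-16, Z-3, Z-1, Z-10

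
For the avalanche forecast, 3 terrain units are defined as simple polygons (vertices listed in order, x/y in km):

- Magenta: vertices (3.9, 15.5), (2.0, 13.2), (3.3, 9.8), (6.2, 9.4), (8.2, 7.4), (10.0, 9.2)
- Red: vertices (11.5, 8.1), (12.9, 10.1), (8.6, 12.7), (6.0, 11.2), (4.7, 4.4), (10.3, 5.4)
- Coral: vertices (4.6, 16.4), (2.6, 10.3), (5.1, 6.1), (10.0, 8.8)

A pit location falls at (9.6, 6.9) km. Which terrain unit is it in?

Cast a ray rightward from (9.6, 6.9). For each polygon, the edges (by vertex number in listed order) whose endpoints lie on opposite sides of y = 6.9, where each meets that height, and whether that is right or left of the point:
Magenta: no edge straddles that height → 0 crossings.
Red: 4–5 at x≈5.18 (left), 6–1 at x≈10.97 (right) → 1 crossing.
Coral: 2–3 at x≈4.62 (left), 3–4 at x≈6.55 (left) → 0 crossings.
Only Red has an odd count, so the point is inside Red.

Red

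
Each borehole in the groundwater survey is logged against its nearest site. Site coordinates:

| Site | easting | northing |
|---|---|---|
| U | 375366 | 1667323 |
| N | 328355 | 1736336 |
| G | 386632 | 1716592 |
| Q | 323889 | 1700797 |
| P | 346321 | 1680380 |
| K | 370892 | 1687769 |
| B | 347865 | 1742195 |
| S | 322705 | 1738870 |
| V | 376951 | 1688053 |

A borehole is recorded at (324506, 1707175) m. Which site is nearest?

Squared distances to each site:
U: 4174921504.000; N: 865178722.000; G: 3948319765.000; Q: 41059573.000; P: 1193866250.000; K: 2528253832.000; B: 1772043281.000; S: 1007816626.000; V: 3116128909.000.
Minimum at Q.

Q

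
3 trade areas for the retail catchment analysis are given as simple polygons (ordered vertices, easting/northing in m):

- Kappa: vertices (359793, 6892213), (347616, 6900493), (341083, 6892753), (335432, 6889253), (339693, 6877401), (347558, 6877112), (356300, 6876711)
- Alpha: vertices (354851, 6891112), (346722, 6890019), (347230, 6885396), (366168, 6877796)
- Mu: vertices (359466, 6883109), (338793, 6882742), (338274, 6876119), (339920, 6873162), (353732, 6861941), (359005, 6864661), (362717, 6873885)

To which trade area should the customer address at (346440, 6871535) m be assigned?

Cast a ray rightward from (346440, 6871535). For each polygon, the edges (by vertex number in listed order) whose endpoints lie on opposite sides of northing = 6871535, where each meets that height, and whether that is right or left of the point:
Kappa: no edge straddles that height → 0 crossings.
Alpha: no edge straddles that height → 0 crossings.
Mu: 4–5 at easting≈341922.7 (left), 6–7 at easting≈361771.3 (right) → 1 crossing.
Only Mu has an odd count, so the point is inside Mu.

Mu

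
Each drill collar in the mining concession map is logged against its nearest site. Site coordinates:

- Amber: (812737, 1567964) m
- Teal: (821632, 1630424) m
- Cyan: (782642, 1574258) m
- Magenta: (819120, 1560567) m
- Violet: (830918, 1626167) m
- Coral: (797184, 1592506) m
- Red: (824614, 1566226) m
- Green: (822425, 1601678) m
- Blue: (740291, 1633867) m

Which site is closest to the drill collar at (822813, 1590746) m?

Squared distances to each site:
Amber: 620545300.000; Teal: 1575738445.000; Cyan: 1885563385.000; Magenta: 924410290.000; Violet: 1320338266.000; Coral: 659943241.000; Red: 604474001.000; Green: 119659168.000; Blue: 8669301125.000.
Minimum at Green.

Green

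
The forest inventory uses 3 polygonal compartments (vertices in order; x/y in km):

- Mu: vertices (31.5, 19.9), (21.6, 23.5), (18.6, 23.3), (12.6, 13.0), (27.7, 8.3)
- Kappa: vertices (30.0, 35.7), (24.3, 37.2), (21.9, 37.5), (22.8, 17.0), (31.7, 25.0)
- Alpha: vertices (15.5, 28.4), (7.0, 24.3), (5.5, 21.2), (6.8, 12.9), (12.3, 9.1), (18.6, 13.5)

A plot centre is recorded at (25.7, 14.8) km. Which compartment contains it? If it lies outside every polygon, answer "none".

Mu

Cast a ray rightward from (25.7, 14.8). For each polygon, the edges (by vertex number in listed order) whose endpoints lie on opposite sides of y = 14.8, where each meets that height, and whether that is right or left of the point:
Mu: 3–4 at x≈13.65 (left), 5–1 at x≈29.83 (right) → 1 crossing.
Kappa: no edge straddles that height → 0 crossings.
Alpha: 3–4 at x≈6.50 (left), 6–1 at x≈18.33 (left) → 0 crossings.
Only Mu has an odd count, so the point is inside Mu.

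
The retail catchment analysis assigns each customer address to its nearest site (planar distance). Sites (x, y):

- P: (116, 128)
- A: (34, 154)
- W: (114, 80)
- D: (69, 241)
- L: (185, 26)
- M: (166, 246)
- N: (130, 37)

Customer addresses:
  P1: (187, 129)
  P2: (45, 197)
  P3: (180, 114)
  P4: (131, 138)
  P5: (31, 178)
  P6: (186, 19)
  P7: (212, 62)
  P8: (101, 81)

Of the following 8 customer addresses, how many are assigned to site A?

P1 → P
P2 → A
P3 → P
P4 → P
P5 → A
P6 → L
P7 → L
P8 → W
2 of the 8 go to A.

2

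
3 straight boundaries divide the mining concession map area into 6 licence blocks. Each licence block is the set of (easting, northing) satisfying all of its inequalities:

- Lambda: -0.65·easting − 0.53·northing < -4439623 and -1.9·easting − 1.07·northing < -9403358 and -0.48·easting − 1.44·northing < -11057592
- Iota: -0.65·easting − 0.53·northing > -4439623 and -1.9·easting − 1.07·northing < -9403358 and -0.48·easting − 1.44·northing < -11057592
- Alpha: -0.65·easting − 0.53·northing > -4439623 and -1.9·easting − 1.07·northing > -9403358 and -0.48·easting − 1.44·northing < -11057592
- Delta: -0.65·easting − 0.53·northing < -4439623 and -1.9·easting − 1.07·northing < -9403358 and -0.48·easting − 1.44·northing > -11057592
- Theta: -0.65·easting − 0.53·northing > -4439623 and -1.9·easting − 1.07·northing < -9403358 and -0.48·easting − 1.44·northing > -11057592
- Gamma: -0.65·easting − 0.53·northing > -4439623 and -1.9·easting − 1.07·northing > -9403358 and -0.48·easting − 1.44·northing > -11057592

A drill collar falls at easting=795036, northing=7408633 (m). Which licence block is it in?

Delta

-0.65·795036 − 0.53·7408633 = -4443348.890, which is < -4439623
-1.9·795036 − 1.07·7408633 = -9437805.710, which is < -9403358
-0.48·795036 − 1.44·7408633 = -11050048.800, which is > -11057592
This sign pattern matches Delta.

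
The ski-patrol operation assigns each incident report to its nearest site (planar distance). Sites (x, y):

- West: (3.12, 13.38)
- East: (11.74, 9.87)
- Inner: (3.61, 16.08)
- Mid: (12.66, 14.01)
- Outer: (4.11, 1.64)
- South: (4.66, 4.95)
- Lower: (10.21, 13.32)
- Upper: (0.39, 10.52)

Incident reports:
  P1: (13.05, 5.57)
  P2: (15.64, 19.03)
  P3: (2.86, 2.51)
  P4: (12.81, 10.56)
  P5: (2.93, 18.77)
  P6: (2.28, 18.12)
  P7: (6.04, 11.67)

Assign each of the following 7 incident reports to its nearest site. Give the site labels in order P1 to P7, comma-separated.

P1 → East (d²=20.21)
P2 → Mid (d²=34.08)
P3 → Outer (d²=2.32)
P4 → East (d²=1.62)
P5 → Inner (d²=7.70)
P6 → Inner (d²=5.93)
P7 → West (d²=11.45)

East, Mid, Outer, East, Inner, Inner, West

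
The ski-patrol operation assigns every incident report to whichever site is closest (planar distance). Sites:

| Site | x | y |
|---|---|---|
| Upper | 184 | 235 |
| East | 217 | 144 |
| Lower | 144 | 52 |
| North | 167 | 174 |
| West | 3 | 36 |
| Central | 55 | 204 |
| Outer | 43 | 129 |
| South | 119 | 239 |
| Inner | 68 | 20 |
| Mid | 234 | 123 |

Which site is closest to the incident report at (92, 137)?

Outer

Squared distances to each site:
Upper: 18068.000; East: 15674.000; Lower: 9929.000; North: 6994.000; West: 18122.000; Central: 5858.000; Outer: 2465.000; South: 11133.000; Inner: 14265.000; Mid: 20360.000.
Minimum at Outer.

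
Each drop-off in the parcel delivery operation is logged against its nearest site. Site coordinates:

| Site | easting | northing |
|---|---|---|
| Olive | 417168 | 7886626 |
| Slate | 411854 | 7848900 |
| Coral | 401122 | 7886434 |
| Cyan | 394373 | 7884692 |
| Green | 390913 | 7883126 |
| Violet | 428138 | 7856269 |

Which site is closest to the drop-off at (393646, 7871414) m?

Green

Squared distances to each site:
Olive: 784689428.000; Slate: 838411460.000; Coral: 281490976.000; Cyan: 176833813.000; Green: 144640233.000; Violet: 1419069089.000.
Minimum at Green.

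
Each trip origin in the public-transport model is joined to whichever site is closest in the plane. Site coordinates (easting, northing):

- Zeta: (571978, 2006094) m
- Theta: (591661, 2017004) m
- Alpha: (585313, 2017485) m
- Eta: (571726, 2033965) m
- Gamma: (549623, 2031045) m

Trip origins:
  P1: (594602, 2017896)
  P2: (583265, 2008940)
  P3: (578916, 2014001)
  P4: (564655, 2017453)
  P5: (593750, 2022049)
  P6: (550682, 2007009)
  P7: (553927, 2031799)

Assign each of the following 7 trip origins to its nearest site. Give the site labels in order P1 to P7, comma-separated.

Theta, Alpha, Alpha, Zeta, Theta, Zeta, Gamma

P1 → Theta (d²=9445145.00)
P2 → Alpha (d²=77211329.00)
P3 → Alpha (d²=53059865.00)
P4 → Zeta (d²=182653210.00)
P5 → Theta (d²=29815946.00)
P6 → Zeta (d²=454356841.00)
P7 → Gamma (d²=19092932.00)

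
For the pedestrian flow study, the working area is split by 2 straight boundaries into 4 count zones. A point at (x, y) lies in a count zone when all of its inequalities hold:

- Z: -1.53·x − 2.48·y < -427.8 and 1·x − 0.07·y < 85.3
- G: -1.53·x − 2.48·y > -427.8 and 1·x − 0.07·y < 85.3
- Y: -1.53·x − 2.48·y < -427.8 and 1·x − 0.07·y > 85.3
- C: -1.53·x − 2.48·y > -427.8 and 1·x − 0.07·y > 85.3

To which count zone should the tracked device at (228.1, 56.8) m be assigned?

-1.53·228.1 − 2.48·56.8 = -489.857, which is < -427.8
1·228.1 − 0.07·56.8 = 224.124, which is > 85.3
This sign pattern matches Y.

Y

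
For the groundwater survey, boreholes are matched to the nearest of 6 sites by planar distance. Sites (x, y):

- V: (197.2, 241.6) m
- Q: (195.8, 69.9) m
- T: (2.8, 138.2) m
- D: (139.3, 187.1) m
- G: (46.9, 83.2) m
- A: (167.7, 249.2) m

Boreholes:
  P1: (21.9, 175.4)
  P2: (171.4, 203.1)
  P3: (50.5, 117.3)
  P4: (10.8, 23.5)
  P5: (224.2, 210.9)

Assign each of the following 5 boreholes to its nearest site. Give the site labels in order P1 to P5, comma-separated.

P1 → T (d²=1748.65)
P2 → D (d²=1286.41)
P3 → G (d²=1175.77)
P4 → G (d²=4867.30)
P5 → V (d²=1671.49)

T, D, G, G, V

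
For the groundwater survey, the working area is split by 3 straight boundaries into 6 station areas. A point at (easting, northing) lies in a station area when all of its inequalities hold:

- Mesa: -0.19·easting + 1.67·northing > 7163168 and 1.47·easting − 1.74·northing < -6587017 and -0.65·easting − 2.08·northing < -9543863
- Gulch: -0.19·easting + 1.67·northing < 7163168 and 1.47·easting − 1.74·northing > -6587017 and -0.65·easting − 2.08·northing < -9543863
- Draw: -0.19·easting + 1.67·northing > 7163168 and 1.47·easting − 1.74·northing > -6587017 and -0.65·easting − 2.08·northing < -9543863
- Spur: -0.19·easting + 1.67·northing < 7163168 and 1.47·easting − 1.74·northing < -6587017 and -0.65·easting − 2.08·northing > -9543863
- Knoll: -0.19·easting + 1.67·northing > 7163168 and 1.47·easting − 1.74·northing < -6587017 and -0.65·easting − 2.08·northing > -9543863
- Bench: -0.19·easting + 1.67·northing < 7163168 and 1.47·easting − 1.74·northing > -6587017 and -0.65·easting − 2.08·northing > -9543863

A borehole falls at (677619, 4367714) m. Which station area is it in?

-0.19·677619 + 1.67·4367714 = 7165334.770, which is > 7163168
1.47·677619 − 1.74·4367714 = -6603722.430, which is < -6587017
-0.65·677619 − 2.08·4367714 = -9525297.470, which is > -9543863
This sign pattern matches Knoll.

Knoll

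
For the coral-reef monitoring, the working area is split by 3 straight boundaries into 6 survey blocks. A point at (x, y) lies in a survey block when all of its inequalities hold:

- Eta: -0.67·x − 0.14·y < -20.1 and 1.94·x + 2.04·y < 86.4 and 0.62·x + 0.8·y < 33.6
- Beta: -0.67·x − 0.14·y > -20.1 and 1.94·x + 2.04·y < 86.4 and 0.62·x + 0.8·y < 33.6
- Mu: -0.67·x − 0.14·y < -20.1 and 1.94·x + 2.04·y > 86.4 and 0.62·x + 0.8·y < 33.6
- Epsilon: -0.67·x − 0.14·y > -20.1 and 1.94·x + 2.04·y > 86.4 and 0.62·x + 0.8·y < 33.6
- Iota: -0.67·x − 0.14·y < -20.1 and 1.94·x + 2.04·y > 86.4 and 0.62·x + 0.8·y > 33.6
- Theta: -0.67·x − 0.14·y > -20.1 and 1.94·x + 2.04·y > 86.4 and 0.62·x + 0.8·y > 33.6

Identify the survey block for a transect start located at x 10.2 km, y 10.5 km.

-0.67·10.2 − 0.14·10.5 = -8.304, which is > -20.1
1.94·10.2 + 2.04·10.5 = 41.208, which is < 86.4
0.62·10.2 + 0.8·10.5 = 14.724, which is < 33.6
This sign pattern matches Beta.

Beta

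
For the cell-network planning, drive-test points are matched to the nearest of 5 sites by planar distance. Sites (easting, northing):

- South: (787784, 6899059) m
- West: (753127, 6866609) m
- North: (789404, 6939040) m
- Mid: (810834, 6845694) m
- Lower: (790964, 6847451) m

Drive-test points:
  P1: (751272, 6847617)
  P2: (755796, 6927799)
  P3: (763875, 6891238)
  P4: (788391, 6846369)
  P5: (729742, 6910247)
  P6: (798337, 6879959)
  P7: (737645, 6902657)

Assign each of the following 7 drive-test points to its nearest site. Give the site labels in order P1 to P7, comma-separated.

P1 → West (d²=364137089.00)
P2 → North (d²=1255857745.00)
P3 → South (d²=632808322.00)
P4 → Lower (d²=7791053.00)
P5 → West (d²=2451133269.00)
P6 → South (d²=476175809.00)
P7 → West (d²=1539150628.00)

West, North, South, Lower, West, South, West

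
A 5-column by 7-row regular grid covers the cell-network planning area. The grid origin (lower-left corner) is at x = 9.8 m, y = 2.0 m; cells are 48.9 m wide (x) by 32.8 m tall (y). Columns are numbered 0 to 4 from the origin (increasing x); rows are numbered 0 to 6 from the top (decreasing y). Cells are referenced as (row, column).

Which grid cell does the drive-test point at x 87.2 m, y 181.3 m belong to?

(1, 1)

Column index: ⌊(87.2 − 9.8) / 48.9⌋ = ⌊1.583⌋ = 1
Row offset from origin: ⌊(181.3 − 2.0) / 32.8⌋ = ⌊5.466⌋ = 5 → row 1 (counted from top)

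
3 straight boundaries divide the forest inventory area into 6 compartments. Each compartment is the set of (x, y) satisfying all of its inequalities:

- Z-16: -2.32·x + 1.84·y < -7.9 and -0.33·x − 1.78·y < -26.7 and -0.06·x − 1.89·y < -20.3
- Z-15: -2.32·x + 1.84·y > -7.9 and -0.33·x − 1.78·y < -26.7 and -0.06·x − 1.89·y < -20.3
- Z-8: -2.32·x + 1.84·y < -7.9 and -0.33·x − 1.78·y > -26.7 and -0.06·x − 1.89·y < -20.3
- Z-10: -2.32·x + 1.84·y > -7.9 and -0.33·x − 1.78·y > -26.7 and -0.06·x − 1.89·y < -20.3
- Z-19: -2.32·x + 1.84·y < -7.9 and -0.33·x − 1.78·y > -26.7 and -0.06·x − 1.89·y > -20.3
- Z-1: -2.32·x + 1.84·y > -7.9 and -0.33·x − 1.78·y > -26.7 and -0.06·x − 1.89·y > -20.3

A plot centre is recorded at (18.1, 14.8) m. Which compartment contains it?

Z-16

-2.32·18.1 + 1.84·14.8 = -14.760, which is < -7.9
-0.33·18.1 − 1.78·14.8 = -32.317, which is < -26.7
-0.06·18.1 − 1.89·14.8 = -29.058, which is < -20.3
This sign pattern matches Z-16.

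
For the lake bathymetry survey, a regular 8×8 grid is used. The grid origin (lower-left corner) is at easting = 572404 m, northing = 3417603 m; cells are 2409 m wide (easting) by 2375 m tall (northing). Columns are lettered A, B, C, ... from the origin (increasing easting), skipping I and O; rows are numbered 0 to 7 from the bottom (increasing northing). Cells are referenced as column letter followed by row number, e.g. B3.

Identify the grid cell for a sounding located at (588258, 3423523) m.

Column index: ⌊(588258 − 572404) / 2409⌋ = ⌊6.581⌋ = 6 → column G
Row offset from origin: ⌊(3423523 − 3417603) / 2375⌋ = ⌊2.493⌋ = 2 → row 2

G2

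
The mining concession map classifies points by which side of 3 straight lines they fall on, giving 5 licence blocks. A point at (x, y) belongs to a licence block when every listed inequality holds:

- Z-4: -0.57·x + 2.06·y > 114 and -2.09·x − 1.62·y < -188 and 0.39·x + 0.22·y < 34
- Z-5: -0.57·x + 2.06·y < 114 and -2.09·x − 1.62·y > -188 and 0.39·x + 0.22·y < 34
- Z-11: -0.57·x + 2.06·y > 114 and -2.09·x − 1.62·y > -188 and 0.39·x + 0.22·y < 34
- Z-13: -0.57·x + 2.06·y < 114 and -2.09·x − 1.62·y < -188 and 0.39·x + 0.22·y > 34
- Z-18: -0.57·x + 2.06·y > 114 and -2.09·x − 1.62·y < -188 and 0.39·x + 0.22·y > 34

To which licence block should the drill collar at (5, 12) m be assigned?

Z-5

-0.57·5 + 2.06·12 = 21.870, which is < 114
-2.09·5 − 1.62·12 = -29.890, which is > -188
0.39·5 + 0.22·12 = 4.590, which is < 34
This sign pattern matches Z-5.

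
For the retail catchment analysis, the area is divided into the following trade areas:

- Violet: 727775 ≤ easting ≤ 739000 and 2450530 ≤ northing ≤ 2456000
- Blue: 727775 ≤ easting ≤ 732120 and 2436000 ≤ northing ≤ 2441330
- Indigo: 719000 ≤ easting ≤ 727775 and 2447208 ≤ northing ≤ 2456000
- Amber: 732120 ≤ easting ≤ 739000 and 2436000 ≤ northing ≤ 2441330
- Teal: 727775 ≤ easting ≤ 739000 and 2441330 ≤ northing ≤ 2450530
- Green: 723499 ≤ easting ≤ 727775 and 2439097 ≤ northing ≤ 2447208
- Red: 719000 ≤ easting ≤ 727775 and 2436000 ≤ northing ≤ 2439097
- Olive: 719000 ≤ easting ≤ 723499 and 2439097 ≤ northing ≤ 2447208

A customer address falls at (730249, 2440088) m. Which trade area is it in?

The point has easting = 730249 and northing = 2440088.
Only Blue satisfies 727775 ≤ easting ≤ 732120 and 2436000 ≤ northing ≤ 2441330.

Blue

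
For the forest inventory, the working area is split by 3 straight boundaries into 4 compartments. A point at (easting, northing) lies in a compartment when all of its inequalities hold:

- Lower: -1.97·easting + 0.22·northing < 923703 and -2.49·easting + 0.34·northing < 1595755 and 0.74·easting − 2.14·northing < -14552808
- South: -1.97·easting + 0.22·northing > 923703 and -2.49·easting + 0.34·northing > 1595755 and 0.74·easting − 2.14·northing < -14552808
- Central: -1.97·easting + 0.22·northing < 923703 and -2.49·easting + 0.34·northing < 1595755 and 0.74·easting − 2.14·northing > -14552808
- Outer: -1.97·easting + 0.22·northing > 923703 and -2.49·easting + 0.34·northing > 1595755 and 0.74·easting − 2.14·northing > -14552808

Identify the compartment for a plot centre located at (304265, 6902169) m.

-1.97·304265 + 0.22·6902169 = 919075.130, which is < 923703
-2.49·304265 + 0.34·6902169 = 1589117.610, which is < 1595755
0.74·304265 − 2.14·6902169 = -14545485.560, which is > -14552808
This sign pattern matches Central.

Central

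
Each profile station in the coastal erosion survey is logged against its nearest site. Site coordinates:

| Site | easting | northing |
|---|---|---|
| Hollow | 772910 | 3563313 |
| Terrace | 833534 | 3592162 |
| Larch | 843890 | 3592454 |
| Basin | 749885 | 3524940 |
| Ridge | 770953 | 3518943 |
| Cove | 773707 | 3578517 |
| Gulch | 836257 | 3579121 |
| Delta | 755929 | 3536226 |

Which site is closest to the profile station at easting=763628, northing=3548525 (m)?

Delta

Squared distances to each site:
Hollow: 304840468.000; Terrace: 6791036605.000; Larch: 8371745685.000; Basin: 745122274.000; Ridge: 928750349.000; Cove: 1001106305.000; Gulch: 6211086857.000; Delta: 210540002.000.
Minimum at Delta.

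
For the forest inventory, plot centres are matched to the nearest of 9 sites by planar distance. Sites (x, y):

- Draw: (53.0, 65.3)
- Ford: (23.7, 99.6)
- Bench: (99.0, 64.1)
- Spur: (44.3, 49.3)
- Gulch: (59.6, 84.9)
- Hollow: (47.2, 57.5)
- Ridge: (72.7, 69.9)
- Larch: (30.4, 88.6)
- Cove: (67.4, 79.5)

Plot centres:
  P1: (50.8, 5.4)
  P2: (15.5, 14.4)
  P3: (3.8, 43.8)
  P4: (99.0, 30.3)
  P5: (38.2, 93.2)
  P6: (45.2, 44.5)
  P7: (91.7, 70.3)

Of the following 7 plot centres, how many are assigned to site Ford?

0

P1 → Spur
P2 → Spur
P3 → Spur
P4 → Bench
P5 → Larch
P6 → Spur
P7 → Bench
0 of the 7 go to Ford.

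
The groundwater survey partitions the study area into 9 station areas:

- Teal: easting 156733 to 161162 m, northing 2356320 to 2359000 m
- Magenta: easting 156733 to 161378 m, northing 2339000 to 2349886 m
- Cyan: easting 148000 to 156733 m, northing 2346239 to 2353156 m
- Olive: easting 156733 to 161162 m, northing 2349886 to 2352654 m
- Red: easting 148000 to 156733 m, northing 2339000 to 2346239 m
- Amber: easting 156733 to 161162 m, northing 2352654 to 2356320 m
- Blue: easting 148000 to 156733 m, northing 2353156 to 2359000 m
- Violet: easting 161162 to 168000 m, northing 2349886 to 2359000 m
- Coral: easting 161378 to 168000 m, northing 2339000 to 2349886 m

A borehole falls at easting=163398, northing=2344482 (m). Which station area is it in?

The point has easting = 163398 and northing = 2344482.
Only Coral satisfies 161378 ≤ easting ≤ 168000 and 2339000 ≤ northing ≤ 2349886.

Coral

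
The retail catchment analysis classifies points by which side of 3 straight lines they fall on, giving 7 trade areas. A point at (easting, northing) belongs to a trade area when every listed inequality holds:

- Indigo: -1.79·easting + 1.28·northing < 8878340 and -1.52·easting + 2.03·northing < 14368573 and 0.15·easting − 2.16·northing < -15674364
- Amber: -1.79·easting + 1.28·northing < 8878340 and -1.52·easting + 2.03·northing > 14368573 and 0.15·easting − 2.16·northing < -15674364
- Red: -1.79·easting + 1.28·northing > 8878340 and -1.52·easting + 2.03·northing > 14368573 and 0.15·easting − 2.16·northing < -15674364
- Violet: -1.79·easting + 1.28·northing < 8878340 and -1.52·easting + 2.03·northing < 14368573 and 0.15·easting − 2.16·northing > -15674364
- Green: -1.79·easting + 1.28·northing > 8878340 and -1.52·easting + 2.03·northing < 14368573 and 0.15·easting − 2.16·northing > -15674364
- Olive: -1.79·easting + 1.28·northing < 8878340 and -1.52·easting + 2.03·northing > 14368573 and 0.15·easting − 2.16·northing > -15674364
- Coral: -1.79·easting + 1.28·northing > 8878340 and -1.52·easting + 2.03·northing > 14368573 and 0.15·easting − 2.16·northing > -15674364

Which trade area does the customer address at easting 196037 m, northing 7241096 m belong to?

Coral

-1.79·196037 + 1.28·7241096 = 8917696.650, which is > 8878340
-1.52·196037 + 2.03·7241096 = 14401448.640, which is > 14368573
0.15·196037 − 2.16·7241096 = -15611361.810, which is > -15674364
This sign pattern matches Coral.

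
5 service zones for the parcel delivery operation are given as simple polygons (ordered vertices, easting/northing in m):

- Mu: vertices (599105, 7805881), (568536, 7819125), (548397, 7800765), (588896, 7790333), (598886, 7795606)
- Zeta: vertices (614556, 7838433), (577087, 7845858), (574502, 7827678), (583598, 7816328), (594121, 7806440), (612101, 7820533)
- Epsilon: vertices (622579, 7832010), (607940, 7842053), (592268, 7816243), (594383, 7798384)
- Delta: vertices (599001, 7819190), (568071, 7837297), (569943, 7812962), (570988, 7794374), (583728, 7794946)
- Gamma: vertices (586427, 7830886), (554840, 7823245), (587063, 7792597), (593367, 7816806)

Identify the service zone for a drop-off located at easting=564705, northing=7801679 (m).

Mu

Cast a ray rightward from (564705, 7801679). For each polygon, the edges (by vertex number in listed order) whose endpoints lie on opposite sides of northing = 7801679, where each meets that height, and whether that is right or left of the point:
Mu: 2–3 at easting≈549399.6 (left), 5–1 at easting≈599015.4 (right) → 1 crossing.
Zeta: no edge straddles that height → 0 crossings.
Epsilon: 3–4 at easting≈593992.8 (right), 4–1 at easting≈597145.9 (right) → 2 crossings.
Delta: 3–4 at easting≈570577.3 (right), 5–1 at easting≈587969.6 (right) → 2 crossings.
Gamma: 2–3 at easting≈577514.3 (right), 3–4 at easting≈589427.9 (right) → 2 crossings.
Only Mu has an odd count, so the point is inside Mu.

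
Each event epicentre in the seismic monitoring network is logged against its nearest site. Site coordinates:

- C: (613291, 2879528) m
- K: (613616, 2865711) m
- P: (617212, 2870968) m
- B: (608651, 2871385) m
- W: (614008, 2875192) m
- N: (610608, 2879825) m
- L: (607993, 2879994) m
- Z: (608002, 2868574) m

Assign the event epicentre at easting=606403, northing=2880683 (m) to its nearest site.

Squared distances to each site:
C: 48778569.000; K: 276188153.000; P: 211215706.000; B: 91506308.000; W: 87987106.000; N: 18418189.000; L: 3002821.000; Z: 149184682.000.
Minimum at L.

L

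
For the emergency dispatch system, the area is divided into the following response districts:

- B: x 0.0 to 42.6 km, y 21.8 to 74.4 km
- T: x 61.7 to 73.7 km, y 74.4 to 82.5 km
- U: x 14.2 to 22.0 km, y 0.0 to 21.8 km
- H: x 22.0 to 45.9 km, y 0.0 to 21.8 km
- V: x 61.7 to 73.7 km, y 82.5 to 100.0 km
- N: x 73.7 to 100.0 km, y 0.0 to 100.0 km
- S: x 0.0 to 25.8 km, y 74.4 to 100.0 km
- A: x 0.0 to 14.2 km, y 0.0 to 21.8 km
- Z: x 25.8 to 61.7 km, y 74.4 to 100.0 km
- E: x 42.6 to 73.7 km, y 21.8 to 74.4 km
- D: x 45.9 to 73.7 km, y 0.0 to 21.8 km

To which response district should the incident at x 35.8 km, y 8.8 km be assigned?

The point has x = 35.8 and y = 8.8.
Only H satisfies 22.0 ≤ x ≤ 45.9 and 0.0 ≤ y ≤ 21.8.

H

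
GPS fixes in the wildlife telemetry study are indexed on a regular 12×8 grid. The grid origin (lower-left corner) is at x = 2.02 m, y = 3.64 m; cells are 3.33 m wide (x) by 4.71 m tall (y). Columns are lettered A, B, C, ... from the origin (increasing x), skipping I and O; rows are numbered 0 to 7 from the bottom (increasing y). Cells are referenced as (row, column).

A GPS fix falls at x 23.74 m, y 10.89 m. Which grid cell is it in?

Column index: ⌊(23.74 − 2.02) / 3.33⌋ = ⌊6.523⌋ = 6 → column G
Row offset from origin: ⌊(10.89 − 3.64) / 4.71⌋ = ⌊1.539⌋ = 1 → row 1

(1, G)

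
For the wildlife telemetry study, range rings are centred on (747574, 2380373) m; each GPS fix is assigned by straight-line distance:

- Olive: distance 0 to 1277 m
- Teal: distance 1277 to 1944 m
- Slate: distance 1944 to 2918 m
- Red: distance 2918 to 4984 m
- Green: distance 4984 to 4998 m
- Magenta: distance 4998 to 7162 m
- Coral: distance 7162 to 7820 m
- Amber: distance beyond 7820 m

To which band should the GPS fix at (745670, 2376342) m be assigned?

Distance = √((745670−747574)² + (2376342−2380373)²) = √(3625216.000 + 16248961.000) = 4458.046 m.
2918 ≤ 4458.046 < 4984 → Red.

Red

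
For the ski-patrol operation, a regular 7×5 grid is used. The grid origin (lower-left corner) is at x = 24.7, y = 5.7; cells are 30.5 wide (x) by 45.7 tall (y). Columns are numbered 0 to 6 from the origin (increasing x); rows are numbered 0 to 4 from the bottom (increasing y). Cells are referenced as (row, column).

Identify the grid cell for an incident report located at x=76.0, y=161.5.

Column index: ⌊(76.0 − 24.7) / 30.5⌋ = ⌊1.682⌋ = 1
Row offset from origin: ⌊(161.5 − 5.7) / 45.7⌋ = ⌊3.409⌋ = 3 → row 3

(3, 1)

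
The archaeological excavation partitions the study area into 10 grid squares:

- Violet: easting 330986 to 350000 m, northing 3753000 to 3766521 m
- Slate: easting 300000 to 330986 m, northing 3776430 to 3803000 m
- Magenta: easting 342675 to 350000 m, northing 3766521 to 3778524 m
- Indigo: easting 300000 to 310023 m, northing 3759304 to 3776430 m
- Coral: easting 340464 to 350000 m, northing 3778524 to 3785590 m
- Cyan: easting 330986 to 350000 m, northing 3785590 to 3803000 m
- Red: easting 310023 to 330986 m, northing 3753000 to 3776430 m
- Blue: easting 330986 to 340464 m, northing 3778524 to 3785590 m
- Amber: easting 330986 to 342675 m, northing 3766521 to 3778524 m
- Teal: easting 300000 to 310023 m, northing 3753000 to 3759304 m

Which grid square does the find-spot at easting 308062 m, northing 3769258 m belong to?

The point has easting = 308062 and northing = 3769258.
Only Indigo satisfies 300000 ≤ easting ≤ 310023 and 3759304 ≤ northing ≤ 3776430.

Indigo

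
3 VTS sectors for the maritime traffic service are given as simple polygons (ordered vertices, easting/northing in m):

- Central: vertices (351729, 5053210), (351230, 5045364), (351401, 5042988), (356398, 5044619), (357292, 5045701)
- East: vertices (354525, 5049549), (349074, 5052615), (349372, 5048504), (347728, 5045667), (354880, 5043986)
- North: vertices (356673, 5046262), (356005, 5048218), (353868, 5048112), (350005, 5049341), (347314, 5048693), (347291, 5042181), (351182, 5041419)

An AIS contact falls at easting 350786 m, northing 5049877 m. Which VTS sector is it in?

Cast a ray rightward from (350786, 5049877). For each polygon, the edges (by vertex number in listed order) whose endpoints lie on opposite sides of northing = 5049877, where each meets that height, and whether that is right or left of the point:
Central: 1–2 at easting≈351517.0 (right), 5–1 at easting≈354198.2 (right) → 2 crossings.
East: 1–2 at easting≈353941.9 (right), 2–3 at easting≈349272.5 (left) → 1 crossing.
North: no edge straddles that height → 0 crossings.
Only East has an odd count, so the point is inside East.

East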